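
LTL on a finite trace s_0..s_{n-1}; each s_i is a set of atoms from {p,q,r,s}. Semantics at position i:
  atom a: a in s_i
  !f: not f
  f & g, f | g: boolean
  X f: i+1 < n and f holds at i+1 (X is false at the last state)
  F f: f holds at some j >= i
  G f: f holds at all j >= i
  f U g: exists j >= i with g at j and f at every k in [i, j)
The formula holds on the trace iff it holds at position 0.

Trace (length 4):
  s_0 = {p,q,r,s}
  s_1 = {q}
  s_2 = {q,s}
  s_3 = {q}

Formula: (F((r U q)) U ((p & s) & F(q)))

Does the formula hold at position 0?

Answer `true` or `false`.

s_0={p,q,r,s}: (F((r U q)) U ((p & s) & F(q)))=True F((r U q))=True (r U q)=True r=True q=True ((p & s) & F(q))=True (p & s)=True p=True s=True F(q)=True
s_1={q}: (F((r U q)) U ((p & s) & F(q)))=False F((r U q))=True (r U q)=True r=False q=True ((p & s) & F(q))=False (p & s)=False p=False s=False F(q)=True
s_2={q,s}: (F((r U q)) U ((p & s) & F(q)))=False F((r U q))=True (r U q)=True r=False q=True ((p & s) & F(q))=False (p & s)=False p=False s=True F(q)=True
s_3={q}: (F((r U q)) U ((p & s) & F(q)))=False F((r U q))=True (r U q)=True r=False q=True ((p & s) & F(q))=False (p & s)=False p=False s=False F(q)=True

Answer: true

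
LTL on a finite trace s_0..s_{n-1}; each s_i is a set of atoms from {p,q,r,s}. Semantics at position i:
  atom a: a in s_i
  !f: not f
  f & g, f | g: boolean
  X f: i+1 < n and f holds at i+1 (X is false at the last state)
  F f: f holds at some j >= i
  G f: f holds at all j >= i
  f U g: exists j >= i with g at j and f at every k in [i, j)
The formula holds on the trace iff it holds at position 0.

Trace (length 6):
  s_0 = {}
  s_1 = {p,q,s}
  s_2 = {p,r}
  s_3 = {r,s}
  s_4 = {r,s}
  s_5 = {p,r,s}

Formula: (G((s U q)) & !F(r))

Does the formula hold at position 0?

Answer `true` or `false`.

Answer: false

Derivation:
s_0={}: (G((s U q)) & !F(r))=False G((s U q))=False (s U q)=False s=False q=False !F(r)=False F(r)=True r=False
s_1={p,q,s}: (G((s U q)) & !F(r))=False G((s U q))=False (s U q)=True s=True q=True !F(r)=False F(r)=True r=False
s_2={p,r}: (G((s U q)) & !F(r))=False G((s U q))=False (s U q)=False s=False q=False !F(r)=False F(r)=True r=True
s_3={r,s}: (G((s U q)) & !F(r))=False G((s U q))=False (s U q)=False s=True q=False !F(r)=False F(r)=True r=True
s_4={r,s}: (G((s U q)) & !F(r))=False G((s U q))=False (s U q)=False s=True q=False !F(r)=False F(r)=True r=True
s_5={p,r,s}: (G((s U q)) & !F(r))=False G((s U q))=False (s U q)=False s=True q=False !F(r)=False F(r)=True r=True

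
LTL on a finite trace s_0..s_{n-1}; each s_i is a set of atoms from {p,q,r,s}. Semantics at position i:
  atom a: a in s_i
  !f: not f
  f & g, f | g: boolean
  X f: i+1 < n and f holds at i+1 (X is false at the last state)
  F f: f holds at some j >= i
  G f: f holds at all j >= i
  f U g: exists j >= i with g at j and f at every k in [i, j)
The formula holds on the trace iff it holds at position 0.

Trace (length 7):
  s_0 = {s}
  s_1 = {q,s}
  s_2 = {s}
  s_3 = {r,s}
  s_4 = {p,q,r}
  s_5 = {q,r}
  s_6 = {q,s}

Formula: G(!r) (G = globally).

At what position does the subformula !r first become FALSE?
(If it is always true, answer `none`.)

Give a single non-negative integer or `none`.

Answer: 3

Derivation:
s_0={s}: !r=True r=False
s_1={q,s}: !r=True r=False
s_2={s}: !r=True r=False
s_3={r,s}: !r=False r=True
s_4={p,q,r}: !r=False r=True
s_5={q,r}: !r=False r=True
s_6={q,s}: !r=True r=False
G(!r) holds globally = False
First violation at position 3.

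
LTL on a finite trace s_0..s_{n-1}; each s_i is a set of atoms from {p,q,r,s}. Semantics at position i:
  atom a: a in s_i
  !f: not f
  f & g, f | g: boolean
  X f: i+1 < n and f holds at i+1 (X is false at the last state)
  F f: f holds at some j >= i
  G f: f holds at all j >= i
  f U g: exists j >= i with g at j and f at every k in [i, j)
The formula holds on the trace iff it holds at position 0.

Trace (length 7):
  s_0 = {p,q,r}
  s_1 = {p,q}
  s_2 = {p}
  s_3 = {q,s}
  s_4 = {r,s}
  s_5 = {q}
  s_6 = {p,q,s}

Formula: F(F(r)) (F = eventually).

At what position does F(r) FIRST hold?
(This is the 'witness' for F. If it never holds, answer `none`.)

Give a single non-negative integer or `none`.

Answer: 0

Derivation:
s_0={p,q,r}: F(r)=True r=True
s_1={p,q}: F(r)=True r=False
s_2={p}: F(r)=True r=False
s_3={q,s}: F(r)=True r=False
s_4={r,s}: F(r)=True r=True
s_5={q}: F(r)=False r=False
s_6={p,q,s}: F(r)=False r=False
F(F(r)) holds; first witness at position 0.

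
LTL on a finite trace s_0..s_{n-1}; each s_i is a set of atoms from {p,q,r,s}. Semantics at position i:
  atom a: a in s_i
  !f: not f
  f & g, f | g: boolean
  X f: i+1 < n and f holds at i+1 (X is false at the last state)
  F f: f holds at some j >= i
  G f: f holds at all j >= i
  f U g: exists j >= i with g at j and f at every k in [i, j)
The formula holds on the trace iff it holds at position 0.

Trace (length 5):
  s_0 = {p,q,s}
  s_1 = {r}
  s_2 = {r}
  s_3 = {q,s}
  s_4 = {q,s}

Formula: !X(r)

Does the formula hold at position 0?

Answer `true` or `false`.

s_0={p,q,s}: !X(r)=False X(r)=True r=False
s_1={r}: !X(r)=False X(r)=True r=True
s_2={r}: !X(r)=True X(r)=False r=True
s_3={q,s}: !X(r)=True X(r)=False r=False
s_4={q,s}: !X(r)=True X(r)=False r=False

Answer: false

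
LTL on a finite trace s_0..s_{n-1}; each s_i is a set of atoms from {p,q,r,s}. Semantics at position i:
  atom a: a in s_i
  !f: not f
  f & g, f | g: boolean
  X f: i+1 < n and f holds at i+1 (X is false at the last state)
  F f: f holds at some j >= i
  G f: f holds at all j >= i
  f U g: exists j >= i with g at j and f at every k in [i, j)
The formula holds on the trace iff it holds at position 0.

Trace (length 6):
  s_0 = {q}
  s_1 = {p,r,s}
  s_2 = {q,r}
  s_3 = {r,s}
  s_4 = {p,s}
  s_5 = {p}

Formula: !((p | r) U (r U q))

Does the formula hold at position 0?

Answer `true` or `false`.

s_0={q}: !((p | r) U (r U q))=False ((p | r) U (r U q))=True (p | r)=False p=False r=False (r U q)=True q=True
s_1={p,r,s}: !((p | r) U (r U q))=False ((p | r) U (r U q))=True (p | r)=True p=True r=True (r U q)=True q=False
s_2={q,r}: !((p | r) U (r U q))=False ((p | r) U (r U q))=True (p | r)=True p=False r=True (r U q)=True q=True
s_3={r,s}: !((p | r) U (r U q))=True ((p | r) U (r U q))=False (p | r)=True p=False r=True (r U q)=False q=False
s_4={p,s}: !((p | r) U (r U q))=True ((p | r) U (r U q))=False (p | r)=True p=True r=False (r U q)=False q=False
s_5={p}: !((p | r) U (r U q))=True ((p | r) U (r U q))=False (p | r)=True p=True r=False (r U q)=False q=False

Answer: false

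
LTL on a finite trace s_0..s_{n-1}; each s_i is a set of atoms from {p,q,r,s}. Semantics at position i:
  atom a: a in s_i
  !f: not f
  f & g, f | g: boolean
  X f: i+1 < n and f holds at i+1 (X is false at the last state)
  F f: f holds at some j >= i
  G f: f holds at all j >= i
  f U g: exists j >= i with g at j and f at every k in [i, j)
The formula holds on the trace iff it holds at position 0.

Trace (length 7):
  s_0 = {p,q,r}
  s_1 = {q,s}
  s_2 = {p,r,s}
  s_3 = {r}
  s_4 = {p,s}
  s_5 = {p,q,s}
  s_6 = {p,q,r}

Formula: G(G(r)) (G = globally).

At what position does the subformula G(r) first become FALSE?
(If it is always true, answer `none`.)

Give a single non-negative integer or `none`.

s_0={p,q,r}: G(r)=False r=True
s_1={q,s}: G(r)=False r=False
s_2={p,r,s}: G(r)=False r=True
s_3={r}: G(r)=False r=True
s_4={p,s}: G(r)=False r=False
s_5={p,q,s}: G(r)=False r=False
s_6={p,q,r}: G(r)=True r=True
G(G(r)) holds globally = False
First violation at position 0.

Answer: 0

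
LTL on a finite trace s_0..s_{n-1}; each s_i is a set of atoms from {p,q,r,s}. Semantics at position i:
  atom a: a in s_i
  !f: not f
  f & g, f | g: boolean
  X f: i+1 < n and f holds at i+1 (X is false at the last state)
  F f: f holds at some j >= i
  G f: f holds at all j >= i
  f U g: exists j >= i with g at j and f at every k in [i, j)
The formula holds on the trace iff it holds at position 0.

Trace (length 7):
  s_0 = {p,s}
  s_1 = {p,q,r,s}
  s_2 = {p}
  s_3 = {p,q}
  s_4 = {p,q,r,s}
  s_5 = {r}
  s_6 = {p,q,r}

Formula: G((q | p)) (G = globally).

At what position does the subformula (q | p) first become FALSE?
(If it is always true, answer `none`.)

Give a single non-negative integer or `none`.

s_0={p,s}: (q | p)=True q=False p=True
s_1={p,q,r,s}: (q | p)=True q=True p=True
s_2={p}: (q | p)=True q=False p=True
s_3={p,q}: (q | p)=True q=True p=True
s_4={p,q,r,s}: (q | p)=True q=True p=True
s_5={r}: (q | p)=False q=False p=False
s_6={p,q,r}: (q | p)=True q=True p=True
G((q | p)) holds globally = False
First violation at position 5.

Answer: 5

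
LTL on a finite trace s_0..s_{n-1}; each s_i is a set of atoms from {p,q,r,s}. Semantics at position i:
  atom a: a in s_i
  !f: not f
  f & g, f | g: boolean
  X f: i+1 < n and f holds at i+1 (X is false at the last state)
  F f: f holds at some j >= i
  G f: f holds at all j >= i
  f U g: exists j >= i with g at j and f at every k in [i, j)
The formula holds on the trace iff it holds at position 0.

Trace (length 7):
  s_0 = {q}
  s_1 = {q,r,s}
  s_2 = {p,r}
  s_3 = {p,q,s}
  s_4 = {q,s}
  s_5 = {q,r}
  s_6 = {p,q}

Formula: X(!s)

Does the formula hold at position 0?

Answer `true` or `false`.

s_0={q}: X(!s)=False !s=True s=False
s_1={q,r,s}: X(!s)=True !s=False s=True
s_2={p,r}: X(!s)=False !s=True s=False
s_3={p,q,s}: X(!s)=False !s=False s=True
s_4={q,s}: X(!s)=True !s=False s=True
s_5={q,r}: X(!s)=True !s=True s=False
s_6={p,q}: X(!s)=False !s=True s=False

Answer: false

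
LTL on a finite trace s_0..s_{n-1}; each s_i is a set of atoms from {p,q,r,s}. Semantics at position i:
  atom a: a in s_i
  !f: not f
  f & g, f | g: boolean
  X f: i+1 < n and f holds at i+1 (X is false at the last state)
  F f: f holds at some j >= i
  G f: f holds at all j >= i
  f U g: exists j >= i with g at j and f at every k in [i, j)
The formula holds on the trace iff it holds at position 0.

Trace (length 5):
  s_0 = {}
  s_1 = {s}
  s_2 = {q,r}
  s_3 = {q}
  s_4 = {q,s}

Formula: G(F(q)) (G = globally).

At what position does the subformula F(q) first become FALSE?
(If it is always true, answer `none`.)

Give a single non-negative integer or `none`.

s_0={}: F(q)=True q=False
s_1={s}: F(q)=True q=False
s_2={q,r}: F(q)=True q=True
s_3={q}: F(q)=True q=True
s_4={q,s}: F(q)=True q=True
G(F(q)) holds globally = True
No violation — formula holds at every position.

Answer: none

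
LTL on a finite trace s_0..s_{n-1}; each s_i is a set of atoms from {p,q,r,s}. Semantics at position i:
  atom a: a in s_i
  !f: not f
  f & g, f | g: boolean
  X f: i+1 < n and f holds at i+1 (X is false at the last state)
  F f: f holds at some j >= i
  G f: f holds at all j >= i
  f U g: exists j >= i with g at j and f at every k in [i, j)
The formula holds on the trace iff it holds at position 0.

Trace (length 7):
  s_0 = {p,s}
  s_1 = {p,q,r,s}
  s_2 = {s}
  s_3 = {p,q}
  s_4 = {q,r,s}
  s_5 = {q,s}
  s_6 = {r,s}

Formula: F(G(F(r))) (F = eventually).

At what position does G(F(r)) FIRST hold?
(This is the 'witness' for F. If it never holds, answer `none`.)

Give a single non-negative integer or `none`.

Answer: 0

Derivation:
s_0={p,s}: G(F(r))=True F(r)=True r=False
s_1={p,q,r,s}: G(F(r))=True F(r)=True r=True
s_2={s}: G(F(r))=True F(r)=True r=False
s_3={p,q}: G(F(r))=True F(r)=True r=False
s_4={q,r,s}: G(F(r))=True F(r)=True r=True
s_5={q,s}: G(F(r))=True F(r)=True r=False
s_6={r,s}: G(F(r))=True F(r)=True r=True
F(G(F(r))) holds; first witness at position 0.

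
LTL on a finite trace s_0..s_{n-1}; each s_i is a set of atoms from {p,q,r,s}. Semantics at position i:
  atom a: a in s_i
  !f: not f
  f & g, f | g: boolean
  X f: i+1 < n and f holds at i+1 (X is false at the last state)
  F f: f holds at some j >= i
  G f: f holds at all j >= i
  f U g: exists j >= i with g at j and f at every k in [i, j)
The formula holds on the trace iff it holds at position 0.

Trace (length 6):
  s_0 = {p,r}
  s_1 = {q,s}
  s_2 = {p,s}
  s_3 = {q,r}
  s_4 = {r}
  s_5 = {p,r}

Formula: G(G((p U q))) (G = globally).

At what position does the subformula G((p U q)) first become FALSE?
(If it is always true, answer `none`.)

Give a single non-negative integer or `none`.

s_0={p,r}: G((p U q))=False (p U q)=True p=True q=False
s_1={q,s}: G((p U q))=False (p U q)=True p=False q=True
s_2={p,s}: G((p U q))=False (p U q)=True p=True q=False
s_3={q,r}: G((p U q))=False (p U q)=True p=False q=True
s_4={r}: G((p U q))=False (p U q)=False p=False q=False
s_5={p,r}: G((p U q))=False (p U q)=False p=True q=False
G(G((p U q))) holds globally = False
First violation at position 0.

Answer: 0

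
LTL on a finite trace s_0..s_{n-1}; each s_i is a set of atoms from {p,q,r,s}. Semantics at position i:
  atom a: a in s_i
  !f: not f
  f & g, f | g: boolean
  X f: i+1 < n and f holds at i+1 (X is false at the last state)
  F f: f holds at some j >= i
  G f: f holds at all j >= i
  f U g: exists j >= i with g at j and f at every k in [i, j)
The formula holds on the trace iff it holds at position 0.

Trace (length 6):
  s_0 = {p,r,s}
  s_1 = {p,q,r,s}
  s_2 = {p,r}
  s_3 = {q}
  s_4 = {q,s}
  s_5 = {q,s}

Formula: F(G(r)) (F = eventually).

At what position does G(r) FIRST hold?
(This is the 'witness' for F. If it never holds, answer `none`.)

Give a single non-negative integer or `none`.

Answer: none

Derivation:
s_0={p,r,s}: G(r)=False r=True
s_1={p,q,r,s}: G(r)=False r=True
s_2={p,r}: G(r)=False r=True
s_3={q}: G(r)=False r=False
s_4={q,s}: G(r)=False r=False
s_5={q,s}: G(r)=False r=False
F(G(r)) does not hold (no witness exists).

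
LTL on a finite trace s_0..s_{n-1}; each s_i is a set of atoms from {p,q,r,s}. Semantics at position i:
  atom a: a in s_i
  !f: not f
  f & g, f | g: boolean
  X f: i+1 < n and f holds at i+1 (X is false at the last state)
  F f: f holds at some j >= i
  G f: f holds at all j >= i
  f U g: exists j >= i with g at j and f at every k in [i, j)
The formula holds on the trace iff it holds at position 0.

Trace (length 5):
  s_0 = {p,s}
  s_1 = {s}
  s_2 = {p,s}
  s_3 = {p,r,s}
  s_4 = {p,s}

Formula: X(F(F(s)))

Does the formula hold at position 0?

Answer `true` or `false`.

Answer: true

Derivation:
s_0={p,s}: X(F(F(s)))=True F(F(s))=True F(s)=True s=True
s_1={s}: X(F(F(s)))=True F(F(s))=True F(s)=True s=True
s_2={p,s}: X(F(F(s)))=True F(F(s))=True F(s)=True s=True
s_3={p,r,s}: X(F(F(s)))=True F(F(s))=True F(s)=True s=True
s_4={p,s}: X(F(F(s)))=False F(F(s))=True F(s)=True s=True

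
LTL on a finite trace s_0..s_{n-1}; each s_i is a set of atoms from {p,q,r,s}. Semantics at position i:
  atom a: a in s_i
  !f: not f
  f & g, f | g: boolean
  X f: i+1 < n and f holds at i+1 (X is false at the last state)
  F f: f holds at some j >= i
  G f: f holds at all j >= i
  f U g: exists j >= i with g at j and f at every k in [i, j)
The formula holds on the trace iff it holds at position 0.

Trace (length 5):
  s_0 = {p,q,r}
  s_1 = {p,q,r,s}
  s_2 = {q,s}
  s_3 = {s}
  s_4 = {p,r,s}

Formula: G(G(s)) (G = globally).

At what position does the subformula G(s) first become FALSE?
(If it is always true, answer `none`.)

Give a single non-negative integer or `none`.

s_0={p,q,r}: G(s)=False s=False
s_1={p,q,r,s}: G(s)=True s=True
s_2={q,s}: G(s)=True s=True
s_3={s}: G(s)=True s=True
s_4={p,r,s}: G(s)=True s=True
G(G(s)) holds globally = False
First violation at position 0.

Answer: 0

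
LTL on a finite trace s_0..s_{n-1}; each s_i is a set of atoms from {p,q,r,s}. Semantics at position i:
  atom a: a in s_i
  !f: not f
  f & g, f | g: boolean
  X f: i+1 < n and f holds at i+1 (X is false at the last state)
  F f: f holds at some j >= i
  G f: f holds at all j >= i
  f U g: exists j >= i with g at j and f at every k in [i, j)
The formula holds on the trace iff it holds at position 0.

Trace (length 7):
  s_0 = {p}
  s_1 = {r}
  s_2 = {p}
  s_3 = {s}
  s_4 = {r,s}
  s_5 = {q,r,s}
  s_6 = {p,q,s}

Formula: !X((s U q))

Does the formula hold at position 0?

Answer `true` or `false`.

Answer: true

Derivation:
s_0={p}: !X((s U q))=True X((s U q))=False (s U q)=False s=False q=False
s_1={r}: !X((s U q))=True X((s U q))=False (s U q)=False s=False q=False
s_2={p}: !X((s U q))=False X((s U q))=True (s U q)=False s=False q=False
s_3={s}: !X((s U q))=False X((s U q))=True (s U q)=True s=True q=False
s_4={r,s}: !X((s U q))=False X((s U q))=True (s U q)=True s=True q=False
s_5={q,r,s}: !X((s U q))=False X((s U q))=True (s U q)=True s=True q=True
s_6={p,q,s}: !X((s U q))=True X((s U q))=False (s U q)=True s=True q=True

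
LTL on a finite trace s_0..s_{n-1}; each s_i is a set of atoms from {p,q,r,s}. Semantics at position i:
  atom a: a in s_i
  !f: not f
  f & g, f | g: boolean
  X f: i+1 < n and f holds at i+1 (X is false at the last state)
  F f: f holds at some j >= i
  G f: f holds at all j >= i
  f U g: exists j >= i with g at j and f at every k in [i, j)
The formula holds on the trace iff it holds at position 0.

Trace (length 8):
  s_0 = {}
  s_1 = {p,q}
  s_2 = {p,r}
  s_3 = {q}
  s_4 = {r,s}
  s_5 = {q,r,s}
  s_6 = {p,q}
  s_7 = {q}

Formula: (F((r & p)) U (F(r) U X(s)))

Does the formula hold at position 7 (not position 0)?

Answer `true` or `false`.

s_0={}: (F((r & p)) U (F(r) U X(s)))=True F((r & p))=True (r & p)=False r=False p=False (F(r) U X(s))=True F(r)=True X(s)=False s=False
s_1={p,q}: (F((r & p)) U (F(r) U X(s)))=True F((r & p))=True (r & p)=False r=False p=True (F(r) U X(s))=True F(r)=True X(s)=False s=False
s_2={p,r}: (F((r & p)) U (F(r) U X(s)))=True F((r & p))=True (r & p)=True r=True p=True (F(r) U X(s))=True F(r)=True X(s)=False s=False
s_3={q}: (F((r & p)) U (F(r) U X(s)))=True F((r & p))=False (r & p)=False r=False p=False (F(r) U X(s))=True F(r)=True X(s)=True s=False
s_4={r,s}: (F((r & p)) U (F(r) U X(s)))=True F((r & p))=False (r & p)=False r=True p=False (F(r) U X(s))=True F(r)=True X(s)=True s=True
s_5={q,r,s}: (F((r & p)) U (F(r) U X(s)))=False F((r & p))=False (r & p)=False r=True p=False (F(r) U X(s))=False F(r)=True X(s)=False s=True
s_6={p,q}: (F((r & p)) U (F(r) U X(s)))=False F((r & p))=False (r & p)=False r=False p=True (F(r) U X(s))=False F(r)=False X(s)=False s=False
s_7={q}: (F((r & p)) U (F(r) U X(s)))=False F((r & p))=False (r & p)=False r=False p=False (F(r) U X(s))=False F(r)=False X(s)=False s=False
Evaluating at position 7: result = False

Answer: false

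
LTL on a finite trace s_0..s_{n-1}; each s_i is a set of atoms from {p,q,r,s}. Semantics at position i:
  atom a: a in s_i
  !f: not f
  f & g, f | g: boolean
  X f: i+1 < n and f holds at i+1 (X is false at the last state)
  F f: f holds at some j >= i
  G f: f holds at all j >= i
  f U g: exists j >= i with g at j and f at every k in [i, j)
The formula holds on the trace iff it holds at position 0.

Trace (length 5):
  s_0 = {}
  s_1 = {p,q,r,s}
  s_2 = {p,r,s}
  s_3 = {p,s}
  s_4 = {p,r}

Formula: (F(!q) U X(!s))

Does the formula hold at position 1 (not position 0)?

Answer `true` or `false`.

Answer: true

Derivation:
s_0={}: (F(!q) U X(!s))=True F(!q)=True !q=True q=False X(!s)=False !s=True s=False
s_1={p,q,r,s}: (F(!q) U X(!s))=True F(!q)=True !q=False q=True X(!s)=False !s=False s=True
s_2={p,r,s}: (F(!q) U X(!s))=True F(!q)=True !q=True q=False X(!s)=False !s=False s=True
s_3={p,s}: (F(!q) U X(!s))=True F(!q)=True !q=True q=False X(!s)=True !s=False s=True
s_4={p,r}: (F(!q) U X(!s))=False F(!q)=True !q=True q=False X(!s)=False !s=True s=False
Evaluating at position 1: result = True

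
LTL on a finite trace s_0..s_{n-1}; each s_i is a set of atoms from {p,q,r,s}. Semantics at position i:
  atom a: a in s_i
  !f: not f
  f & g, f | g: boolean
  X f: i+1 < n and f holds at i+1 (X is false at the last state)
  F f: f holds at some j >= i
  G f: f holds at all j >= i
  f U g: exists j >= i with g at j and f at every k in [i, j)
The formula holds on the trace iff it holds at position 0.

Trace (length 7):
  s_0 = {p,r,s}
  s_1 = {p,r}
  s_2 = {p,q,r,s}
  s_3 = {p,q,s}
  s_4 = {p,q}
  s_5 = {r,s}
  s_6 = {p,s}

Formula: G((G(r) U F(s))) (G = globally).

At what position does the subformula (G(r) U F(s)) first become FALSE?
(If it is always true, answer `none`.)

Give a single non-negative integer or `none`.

s_0={p,r,s}: (G(r) U F(s))=True G(r)=False r=True F(s)=True s=True
s_1={p,r}: (G(r) U F(s))=True G(r)=False r=True F(s)=True s=False
s_2={p,q,r,s}: (G(r) U F(s))=True G(r)=False r=True F(s)=True s=True
s_3={p,q,s}: (G(r) U F(s))=True G(r)=False r=False F(s)=True s=True
s_4={p,q}: (G(r) U F(s))=True G(r)=False r=False F(s)=True s=False
s_5={r,s}: (G(r) U F(s))=True G(r)=False r=True F(s)=True s=True
s_6={p,s}: (G(r) U F(s))=True G(r)=False r=False F(s)=True s=True
G((G(r) U F(s))) holds globally = True
No violation — formula holds at every position.

Answer: none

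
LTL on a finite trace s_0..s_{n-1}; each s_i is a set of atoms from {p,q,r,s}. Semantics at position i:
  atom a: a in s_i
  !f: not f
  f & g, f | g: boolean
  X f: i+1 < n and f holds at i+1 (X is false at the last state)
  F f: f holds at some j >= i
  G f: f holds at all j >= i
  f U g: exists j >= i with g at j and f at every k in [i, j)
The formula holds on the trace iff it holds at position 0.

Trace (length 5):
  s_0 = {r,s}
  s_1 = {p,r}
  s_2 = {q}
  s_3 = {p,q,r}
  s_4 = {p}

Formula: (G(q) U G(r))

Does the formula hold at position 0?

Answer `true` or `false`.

s_0={r,s}: (G(q) U G(r))=False G(q)=False q=False G(r)=False r=True
s_1={p,r}: (G(q) U G(r))=False G(q)=False q=False G(r)=False r=True
s_2={q}: (G(q) U G(r))=False G(q)=False q=True G(r)=False r=False
s_3={p,q,r}: (G(q) U G(r))=False G(q)=False q=True G(r)=False r=True
s_4={p}: (G(q) U G(r))=False G(q)=False q=False G(r)=False r=False

Answer: false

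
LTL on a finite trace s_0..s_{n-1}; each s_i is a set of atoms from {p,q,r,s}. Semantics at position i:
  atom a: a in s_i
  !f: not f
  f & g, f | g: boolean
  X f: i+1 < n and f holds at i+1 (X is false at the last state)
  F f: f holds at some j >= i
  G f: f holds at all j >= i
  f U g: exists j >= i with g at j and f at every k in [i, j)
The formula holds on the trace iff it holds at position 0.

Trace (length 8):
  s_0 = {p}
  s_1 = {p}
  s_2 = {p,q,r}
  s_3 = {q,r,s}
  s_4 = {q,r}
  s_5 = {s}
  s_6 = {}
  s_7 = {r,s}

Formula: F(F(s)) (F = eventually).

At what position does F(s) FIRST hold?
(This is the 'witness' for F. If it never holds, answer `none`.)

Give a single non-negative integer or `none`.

Answer: 0

Derivation:
s_0={p}: F(s)=True s=False
s_1={p}: F(s)=True s=False
s_2={p,q,r}: F(s)=True s=False
s_3={q,r,s}: F(s)=True s=True
s_4={q,r}: F(s)=True s=False
s_5={s}: F(s)=True s=True
s_6={}: F(s)=True s=False
s_7={r,s}: F(s)=True s=True
F(F(s)) holds; first witness at position 0.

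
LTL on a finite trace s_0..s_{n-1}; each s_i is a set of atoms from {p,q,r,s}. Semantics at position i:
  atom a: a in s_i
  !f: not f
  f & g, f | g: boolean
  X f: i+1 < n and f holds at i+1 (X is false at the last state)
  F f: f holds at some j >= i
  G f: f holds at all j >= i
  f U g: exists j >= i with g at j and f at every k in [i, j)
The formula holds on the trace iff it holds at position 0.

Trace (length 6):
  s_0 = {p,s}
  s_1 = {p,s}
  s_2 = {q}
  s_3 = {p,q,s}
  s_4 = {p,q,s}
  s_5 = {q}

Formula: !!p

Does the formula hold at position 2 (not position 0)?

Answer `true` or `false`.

Answer: false

Derivation:
s_0={p,s}: !!p=True !p=False p=True
s_1={p,s}: !!p=True !p=False p=True
s_2={q}: !!p=False !p=True p=False
s_3={p,q,s}: !!p=True !p=False p=True
s_4={p,q,s}: !!p=True !p=False p=True
s_5={q}: !!p=False !p=True p=False
Evaluating at position 2: result = False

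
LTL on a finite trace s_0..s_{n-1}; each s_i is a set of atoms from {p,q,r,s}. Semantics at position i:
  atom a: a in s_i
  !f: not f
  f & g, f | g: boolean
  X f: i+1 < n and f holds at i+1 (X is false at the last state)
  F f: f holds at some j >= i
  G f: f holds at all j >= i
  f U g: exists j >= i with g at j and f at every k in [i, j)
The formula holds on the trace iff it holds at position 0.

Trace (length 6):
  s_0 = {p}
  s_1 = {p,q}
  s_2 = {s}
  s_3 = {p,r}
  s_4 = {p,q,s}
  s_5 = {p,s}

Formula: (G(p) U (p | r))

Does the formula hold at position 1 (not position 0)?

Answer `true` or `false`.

s_0={p}: (G(p) U (p | r))=True G(p)=False p=True (p | r)=True r=False
s_1={p,q}: (G(p) U (p | r))=True G(p)=False p=True (p | r)=True r=False
s_2={s}: (G(p) U (p | r))=False G(p)=False p=False (p | r)=False r=False
s_3={p,r}: (G(p) U (p | r))=True G(p)=True p=True (p | r)=True r=True
s_4={p,q,s}: (G(p) U (p | r))=True G(p)=True p=True (p | r)=True r=False
s_5={p,s}: (G(p) U (p | r))=True G(p)=True p=True (p | r)=True r=False
Evaluating at position 1: result = True

Answer: true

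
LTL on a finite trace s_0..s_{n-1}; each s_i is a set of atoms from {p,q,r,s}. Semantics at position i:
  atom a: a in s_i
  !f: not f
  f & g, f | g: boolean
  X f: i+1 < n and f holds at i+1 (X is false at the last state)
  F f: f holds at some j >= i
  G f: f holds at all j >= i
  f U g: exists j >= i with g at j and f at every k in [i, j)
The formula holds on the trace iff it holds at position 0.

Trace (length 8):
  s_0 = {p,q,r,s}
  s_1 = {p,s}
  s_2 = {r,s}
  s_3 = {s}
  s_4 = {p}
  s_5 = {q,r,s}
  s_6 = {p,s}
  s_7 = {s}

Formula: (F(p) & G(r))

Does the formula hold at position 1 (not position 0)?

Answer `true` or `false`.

Answer: false

Derivation:
s_0={p,q,r,s}: (F(p) & G(r))=False F(p)=True p=True G(r)=False r=True
s_1={p,s}: (F(p) & G(r))=False F(p)=True p=True G(r)=False r=False
s_2={r,s}: (F(p) & G(r))=False F(p)=True p=False G(r)=False r=True
s_3={s}: (F(p) & G(r))=False F(p)=True p=False G(r)=False r=False
s_4={p}: (F(p) & G(r))=False F(p)=True p=True G(r)=False r=False
s_5={q,r,s}: (F(p) & G(r))=False F(p)=True p=False G(r)=False r=True
s_6={p,s}: (F(p) & G(r))=False F(p)=True p=True G(r)=False r=False
s_7={s}: (F(p) & G(r))=False F(p)=False p=False G(r)=False r=False
Evaluating at position 1: result = False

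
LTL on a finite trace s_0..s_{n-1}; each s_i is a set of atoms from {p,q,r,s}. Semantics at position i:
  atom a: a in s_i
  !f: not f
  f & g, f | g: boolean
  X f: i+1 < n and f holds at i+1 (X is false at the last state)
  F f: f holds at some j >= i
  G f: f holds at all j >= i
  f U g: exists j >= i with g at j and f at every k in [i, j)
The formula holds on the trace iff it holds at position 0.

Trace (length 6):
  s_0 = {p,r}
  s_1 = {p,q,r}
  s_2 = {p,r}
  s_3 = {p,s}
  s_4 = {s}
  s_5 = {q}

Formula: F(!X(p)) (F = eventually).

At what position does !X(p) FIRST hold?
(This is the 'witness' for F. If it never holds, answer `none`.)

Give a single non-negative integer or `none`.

s_0={p,r}: !X(p)=False X(p)=True p=True
s_1={p,q,r}: !X(p)=False X(p)=True p=True
s_2={p,r}: !X(p)=False X(p)=True p=True
s_3={p,s}: !X(p)=True X(p)=False p=True
s_4={s}: !X(p)=True X(p)=False p=False
s_5={q}: !X(p)=True X(p)=False p=False
F(!X(p)) holds; first witness at position 3.

Answer: 3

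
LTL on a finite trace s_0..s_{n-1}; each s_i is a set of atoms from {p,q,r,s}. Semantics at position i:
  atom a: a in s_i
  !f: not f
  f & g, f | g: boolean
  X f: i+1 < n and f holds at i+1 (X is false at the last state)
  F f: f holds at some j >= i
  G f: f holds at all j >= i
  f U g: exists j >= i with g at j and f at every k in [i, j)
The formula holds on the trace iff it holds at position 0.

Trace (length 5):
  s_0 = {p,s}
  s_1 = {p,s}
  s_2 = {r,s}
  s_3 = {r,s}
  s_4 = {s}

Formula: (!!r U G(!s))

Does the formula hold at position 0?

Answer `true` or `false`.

Answer: false

Derivation:
s_0={p,s}: (!!r U G(!s))=False !!r=False !r=True r=False G(!s)=False !s=False s=True
s_1={p,s}: (!!r U G(!s))=False !!r=False !r=True r=False G(!s)=False !s=False s=True
s_2={r,s}: (!!r U G(!s))=False !!r=True !r=False r=True G(!s)=False !s=False s=True
s_3={r,s}: (!!r U G(!s))=False !!r=True !r=False r=True G(!s)=False !s=False s=True
s_4={s}: (!!r U G(!s))=False !!r=False !r=True r=False G(!s)=False !s=False s=True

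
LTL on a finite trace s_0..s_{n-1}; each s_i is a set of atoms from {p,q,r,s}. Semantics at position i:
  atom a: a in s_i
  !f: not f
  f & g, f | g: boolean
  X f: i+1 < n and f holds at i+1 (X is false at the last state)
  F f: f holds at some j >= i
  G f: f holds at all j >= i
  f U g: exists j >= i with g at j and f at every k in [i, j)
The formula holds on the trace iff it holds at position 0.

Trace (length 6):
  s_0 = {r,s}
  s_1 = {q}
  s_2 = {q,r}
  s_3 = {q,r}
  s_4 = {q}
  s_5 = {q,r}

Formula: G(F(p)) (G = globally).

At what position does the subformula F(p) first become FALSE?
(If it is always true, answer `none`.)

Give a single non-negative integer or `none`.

s_0={r,s}: F(p)=False p=False
s_1={q}: F(p)=False p=False
s_2={q,r}: F(p)=False p=False
s_3={q,r}: F(p)=False p=False
s_4={q}: F(p)=False p=False
s_5={q,r}: F(p)=False p=False
G(F(p)) holds globally = False
First violation at position 0.

Answer: 0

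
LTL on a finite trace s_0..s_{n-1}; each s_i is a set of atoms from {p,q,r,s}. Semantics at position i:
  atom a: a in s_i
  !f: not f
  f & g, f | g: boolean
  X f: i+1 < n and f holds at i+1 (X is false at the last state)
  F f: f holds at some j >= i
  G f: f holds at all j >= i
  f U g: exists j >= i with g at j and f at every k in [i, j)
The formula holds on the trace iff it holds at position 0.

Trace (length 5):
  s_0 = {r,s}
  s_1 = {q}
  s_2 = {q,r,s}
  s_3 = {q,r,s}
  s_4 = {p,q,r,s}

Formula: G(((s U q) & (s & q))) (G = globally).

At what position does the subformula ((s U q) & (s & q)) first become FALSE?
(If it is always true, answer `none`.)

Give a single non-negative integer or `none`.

Answer: 0

Derivation:
s_0={r,s}: ((s U q) & (s & q))=False (s U q)=True s=True q=False (s & q)=False
s_1={q}: ((s U q) & (s & q))=False (s U q)=True s=False q=True (s & q)=False
s_2={q,r,s}: ((s U q) & (s & q))=True (s U q)=True s=True q=True (s & q)=True
s_3={q,r,s}: ((s U q) & (s & q))=True (s U q)=True s=True q=True (s & q)=True
s_4={p,q,r,s}: ((s U q) & (s & q))=True (s U q)=True s=True q=True (s & q)=True
G(((s U q) & (s & q))) holds globally = False
First violation at position 0.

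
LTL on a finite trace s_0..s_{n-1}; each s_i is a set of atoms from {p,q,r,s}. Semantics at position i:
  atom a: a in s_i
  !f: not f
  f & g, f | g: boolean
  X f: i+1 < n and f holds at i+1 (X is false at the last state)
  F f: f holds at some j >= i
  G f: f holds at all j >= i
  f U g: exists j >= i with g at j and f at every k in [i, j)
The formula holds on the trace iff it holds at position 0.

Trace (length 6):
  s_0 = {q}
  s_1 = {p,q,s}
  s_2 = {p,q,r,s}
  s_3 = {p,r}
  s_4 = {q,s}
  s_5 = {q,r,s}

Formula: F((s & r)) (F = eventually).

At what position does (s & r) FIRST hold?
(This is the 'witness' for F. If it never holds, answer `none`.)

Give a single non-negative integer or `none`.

s_0={q}: (s & r)=False s=False r=False
s_1={p,q,s}: (s & r)=False s=True r=False
s_2={p,q,r,s}: (s & r)=True s=True r=True
s_3={p,r}: (s & r)=False s=False r=True
s_4={q,s}: (s & r)=False s=True r=False
s_5={q,r,s}: (s & r)=True s=True r=True
F((s & r)) holds; first witness at position 2.

Answer: 2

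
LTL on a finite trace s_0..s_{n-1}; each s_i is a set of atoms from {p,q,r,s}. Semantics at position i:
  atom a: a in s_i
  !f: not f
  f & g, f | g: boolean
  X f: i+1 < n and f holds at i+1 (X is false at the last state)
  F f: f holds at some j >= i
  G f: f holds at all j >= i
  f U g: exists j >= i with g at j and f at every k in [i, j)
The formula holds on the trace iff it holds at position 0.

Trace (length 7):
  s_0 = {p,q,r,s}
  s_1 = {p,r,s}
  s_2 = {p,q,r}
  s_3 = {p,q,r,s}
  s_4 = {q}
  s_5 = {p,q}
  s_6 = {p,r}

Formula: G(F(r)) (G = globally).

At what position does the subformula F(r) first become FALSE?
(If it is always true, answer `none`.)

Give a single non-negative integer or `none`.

Answer: none

Derivation:
s_0={p,q,r,s}: F(r)=True r=True
s_1={p,r,s}: F(r)=True r=True
s_2={p,q,r}: F(r)=True r=True
s_3={p,q,r,s}: F(r)=True r=True
s_4={q}: F(r)=True r=False
s_5={p,q}: F(r)=True r=False
s_6={p,r}: F(r)=True r=True
G(F(r)) holds globally = True
No violation — formula holds at every position.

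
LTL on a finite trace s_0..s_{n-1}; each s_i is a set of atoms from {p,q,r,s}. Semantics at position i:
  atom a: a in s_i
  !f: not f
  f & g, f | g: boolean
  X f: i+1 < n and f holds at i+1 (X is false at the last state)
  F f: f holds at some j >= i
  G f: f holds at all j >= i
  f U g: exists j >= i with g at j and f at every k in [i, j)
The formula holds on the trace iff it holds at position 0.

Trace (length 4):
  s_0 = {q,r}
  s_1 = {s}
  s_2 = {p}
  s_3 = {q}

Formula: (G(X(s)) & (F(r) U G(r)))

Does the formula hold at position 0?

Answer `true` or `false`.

Answer: false

Derivation:
s_0={q,r}: (G(X(s)) & (F(r) U G(r)))=False G(X(s))=False X(s)=True s=False (F(r) U G(r))=False F(r)=True r=True G(r)=False
s_1={s}: (G(X(s)) & (F(r) U G(r)))=False G(X(s))=False X(s)=False s=True (F(r) U G(r))=False F(r)=False r=False G(r)=False
s_2={p}: (G(X(s)) & (F(r) U G(r)))=False G(X(s))=False X(s)=False s=False (F(r) U G(r))=False F(r)=False r=False G(r)=False
s_3={q}: (G(X(s)) & (F(r) U G(r)))=False G(X(s))=False X(s)=False s=False (F(r) U G(r))=False F(r)=False r=False G(r)=False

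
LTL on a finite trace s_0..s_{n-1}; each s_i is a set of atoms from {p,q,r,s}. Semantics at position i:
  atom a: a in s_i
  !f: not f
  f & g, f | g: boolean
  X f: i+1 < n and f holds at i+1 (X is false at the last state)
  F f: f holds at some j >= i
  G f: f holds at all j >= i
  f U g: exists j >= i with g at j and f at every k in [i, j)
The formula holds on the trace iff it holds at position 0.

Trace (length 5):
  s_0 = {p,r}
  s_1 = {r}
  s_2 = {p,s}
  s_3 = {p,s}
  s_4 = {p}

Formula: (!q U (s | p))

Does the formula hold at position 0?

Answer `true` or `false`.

Answer: true

Derivation:
s_0={p,r}: (!q U (s | p))=True !q=True q=False (s | p)=True s=False p=True
s_1={r}: (!q U (s | p))=True !q=True q=False (s | p)=False s=False p=False
s_2={p,s}: (!q U (s | p))=True !q=True q=False (s | p)=True s=True p=True
s_3={p,s}: (!q U (s | p))=True !q=True q=False (s | p)=True s=True p=True
s_4={p}: (!q U (s | p))=True !q=True q=False (s | p)=True s=False p=True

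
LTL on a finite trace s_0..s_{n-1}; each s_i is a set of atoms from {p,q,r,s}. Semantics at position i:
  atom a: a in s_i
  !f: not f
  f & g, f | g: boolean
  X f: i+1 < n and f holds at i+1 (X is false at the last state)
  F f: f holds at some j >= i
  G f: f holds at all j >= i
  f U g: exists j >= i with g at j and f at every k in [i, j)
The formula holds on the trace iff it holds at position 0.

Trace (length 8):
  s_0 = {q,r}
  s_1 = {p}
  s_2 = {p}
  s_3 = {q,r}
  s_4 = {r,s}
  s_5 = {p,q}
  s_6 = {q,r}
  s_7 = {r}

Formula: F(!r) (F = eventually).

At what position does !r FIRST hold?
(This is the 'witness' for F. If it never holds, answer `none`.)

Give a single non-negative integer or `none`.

Answer: 1

Derivation:
s_0={q,r}: !r=False r=True
s_1={p}: !r=True r=False
s_2={p}: !r=True r=False
s_3={q,r}: !r=False r=True
s_4={r,s}: !r=False r=True
s_5={p,q}: !r=True r=False
s_6={q,r}: !r=False r=True
s_7={r}: !r=False r=True
F(!r) holds; first witness at position 1.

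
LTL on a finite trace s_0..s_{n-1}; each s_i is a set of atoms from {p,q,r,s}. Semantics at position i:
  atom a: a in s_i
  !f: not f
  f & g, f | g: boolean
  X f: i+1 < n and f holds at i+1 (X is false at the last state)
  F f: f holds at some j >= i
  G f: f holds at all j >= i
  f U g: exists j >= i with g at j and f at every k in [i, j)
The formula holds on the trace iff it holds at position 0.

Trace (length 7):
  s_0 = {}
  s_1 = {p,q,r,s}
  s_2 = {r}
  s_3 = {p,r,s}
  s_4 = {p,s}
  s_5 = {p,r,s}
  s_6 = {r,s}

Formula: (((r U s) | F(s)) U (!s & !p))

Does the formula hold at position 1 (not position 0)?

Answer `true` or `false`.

s_0={}: (((r U s) | F(s)) U (!s & !p))=True ((r U s) | F(s))=True (r U s)=False r=False s=False F(s)=True (!s & !p)=True !s=True !p=True p=False
s_1={p,q,r,s}: (((r U s) | F(s)) U (!s & !p))=True ((r U s) | F(s))=True (r U s)=True r=True s=True F(s)=True (!s & !p)=False !s=False !p=False p=True
s_2={r}: (((r U s) | F(s)) U (!s & !p))=True ((r U s) | F(s))=True (r U s)=True r=True s=False F(s)=True (!s & !p)=True !s=True !p=True p=False
s_3={p,r,s}: (((r U s) | F(s)) U (!s & !p))=False ((r U s) | F(s))=True (r U s)=True r=True s=True F(s)=True (!s & !p)=False !s=False !p=False p=True
s_4={p,s}: (((r U s) | F(s)) U (!s & !p))=False ((r U s) | F(s))=True (r U s)=True r=False s=True F(s)=True (!s & !p)=False !s=False !p=False p=True
s_5={p,r,s}: (((r U s) | F(s)) U (!s & !p))=False ((r U s) | F(s))=True (r U s)=True r=True s=True F(s)=True (!s & !p)=False !s=False !p=False p=True
s_6={r,s}: (((r U s) | F(s)) U (!s & !p))=False ((r U s) | F(s))=True (r U s)=True r=True s=True F(s)=True (!s & !p)=False !s=False !p=True p=False
Evaluating at position 1: result = True

Answer: true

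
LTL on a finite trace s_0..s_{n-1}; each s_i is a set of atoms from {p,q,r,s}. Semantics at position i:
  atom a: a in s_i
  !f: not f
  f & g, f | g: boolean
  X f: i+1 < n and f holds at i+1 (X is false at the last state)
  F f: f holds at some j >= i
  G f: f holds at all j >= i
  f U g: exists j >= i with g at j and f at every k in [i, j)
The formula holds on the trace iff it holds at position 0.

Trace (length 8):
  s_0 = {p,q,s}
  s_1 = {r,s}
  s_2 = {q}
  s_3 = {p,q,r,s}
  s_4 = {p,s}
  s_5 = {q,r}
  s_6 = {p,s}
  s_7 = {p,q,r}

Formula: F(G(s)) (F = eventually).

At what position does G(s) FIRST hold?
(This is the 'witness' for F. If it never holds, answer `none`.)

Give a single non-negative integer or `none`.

s_0={p,q,s}: G(s)=False s=True
s_1={r,s}: G(s)=False s=True
s_2={q}: G(s)=False s=False
s_3={p,q,r,s}: G(s)=False s=True
s_4={p,s}: G(s)=False s=True
s_5={q,r}: G(s)=False s=False
s_6={p,s}: G(s)=False s=True
s_7={p,q,r}: G(s)=False s=False
F(G(s)) does not hold (no witness exists).

Answer: none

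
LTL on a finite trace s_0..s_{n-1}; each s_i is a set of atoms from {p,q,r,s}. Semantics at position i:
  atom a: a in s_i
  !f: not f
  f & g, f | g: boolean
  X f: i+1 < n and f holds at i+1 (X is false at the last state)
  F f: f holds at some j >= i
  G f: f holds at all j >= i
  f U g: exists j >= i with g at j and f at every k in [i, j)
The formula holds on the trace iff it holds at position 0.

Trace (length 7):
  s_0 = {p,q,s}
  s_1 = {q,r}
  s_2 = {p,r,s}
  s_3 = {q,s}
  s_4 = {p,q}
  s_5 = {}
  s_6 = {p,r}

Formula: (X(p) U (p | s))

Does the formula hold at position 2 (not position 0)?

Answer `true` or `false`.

Answer: true

Derivation:
s_0={p,q,s}: (X(p) U (p | s))=True X(p)=False p=True (p | s)=True s=True
s_1={q,r}: (X(p) U (p | s))=True X(p)=True p=False (p | s)=False s=False
s_2={p,r,s}: (X(p) U (p | s))=True X(p)=False p=True (p | s)=True s=True
s_3={q,s}: (X(p) U (p | s))=True X(p)=True p=False (p | s)=True s=True
s_4={p,q}: (X(p) U (p | s))=True X(p)=False p=True (p | s)=True s=False
s_5={}: (X(p) U (p | s))=True X(p)=True p=False (p | s)=False s=False
s_6={p,r}: (X(p) U (p | s))=True X(p)=False p=True (p | s)=True s=False
Evaluating at position 2: result = True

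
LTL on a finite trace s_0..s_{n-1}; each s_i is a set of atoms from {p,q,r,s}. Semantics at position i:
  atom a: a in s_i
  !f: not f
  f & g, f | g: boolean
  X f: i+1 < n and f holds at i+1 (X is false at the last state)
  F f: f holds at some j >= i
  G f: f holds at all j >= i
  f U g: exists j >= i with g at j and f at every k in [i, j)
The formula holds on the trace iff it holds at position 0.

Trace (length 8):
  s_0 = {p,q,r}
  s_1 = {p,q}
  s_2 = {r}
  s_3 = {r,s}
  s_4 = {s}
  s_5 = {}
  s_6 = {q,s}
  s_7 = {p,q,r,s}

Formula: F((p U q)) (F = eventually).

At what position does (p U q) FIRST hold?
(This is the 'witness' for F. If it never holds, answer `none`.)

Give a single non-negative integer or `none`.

Answer: 0

Derivation:
s_0={p,q,r}: (p U q)=True p=True q=True
s_1={p,q}: (p U q)=True p=True q=True
s_2={r}: (p U q)=False p=False q=False
s_3={r,s}: (p U q)=False p=False q=False
s_4={s}: (p U q)=False p=False q=False
s_5={}: (p U q)=False p=False q=False
s_6={q,s}: (p U q)=True p=False q=True
s_7={p,q,r,s}: (p U q)=True p=True q=True
F((p U q)) holds; first witness at position 0.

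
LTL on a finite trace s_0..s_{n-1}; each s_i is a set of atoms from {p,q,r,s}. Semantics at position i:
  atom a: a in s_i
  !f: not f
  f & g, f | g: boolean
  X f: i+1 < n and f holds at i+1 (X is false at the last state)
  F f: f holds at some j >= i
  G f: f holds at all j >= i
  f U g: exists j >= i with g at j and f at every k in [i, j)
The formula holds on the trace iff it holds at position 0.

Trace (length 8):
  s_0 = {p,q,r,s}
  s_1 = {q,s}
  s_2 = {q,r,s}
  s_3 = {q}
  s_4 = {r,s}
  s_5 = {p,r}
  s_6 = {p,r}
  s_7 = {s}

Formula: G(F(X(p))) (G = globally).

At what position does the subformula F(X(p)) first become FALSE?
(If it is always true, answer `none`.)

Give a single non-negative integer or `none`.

Answer: 6

Derivation:
s_0={p,q,r,s}: F(X(p))=True X(p)=False p=True
s_1={q,s}: F(X(p))=True X(p)=False p=False
s_2={q,r,s}: F(X(p))=True X(p)=False p=False
s_3={q}: F(X(p))=True X(p)=False p=False
s_4={r,s}: F(X(p))=True X(p)=True p=False
s_5={p,r}: F(X(p))=True X(p)=True p=True
s_6={p,r}: F(X(p))=False X(p)=False p=True
s_7={s}: F(X(p))=False X(p)=False p=False
G(F(X(p))) holds globally = False
First violation at position 6.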